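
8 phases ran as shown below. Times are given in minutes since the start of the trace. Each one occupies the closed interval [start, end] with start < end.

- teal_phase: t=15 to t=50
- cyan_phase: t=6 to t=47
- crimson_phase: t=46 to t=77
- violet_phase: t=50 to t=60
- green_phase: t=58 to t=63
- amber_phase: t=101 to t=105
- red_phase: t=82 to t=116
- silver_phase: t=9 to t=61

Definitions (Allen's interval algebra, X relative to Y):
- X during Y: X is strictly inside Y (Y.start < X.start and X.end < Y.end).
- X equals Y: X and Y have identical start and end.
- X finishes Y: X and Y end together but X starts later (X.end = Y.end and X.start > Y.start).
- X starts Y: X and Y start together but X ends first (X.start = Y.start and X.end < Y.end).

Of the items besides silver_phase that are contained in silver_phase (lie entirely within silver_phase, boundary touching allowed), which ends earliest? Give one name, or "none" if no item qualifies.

Target silver_phase = [t=9, t=61].
amber_phase [t=101, t=105] → after → excluded.
crimson_phase [t=46, t=77] → overlapped-by → excluded.
cyan_phase [t=6, t=47] → overlaps → excluded.
green_phase [t=58, t=63] → overlapped-by → excluded.
red_phase [t=82, t=116] → after → excluded.
teal_phase [t=15, t=50] → during → candidate.
violet_phase [t=50, t=60] → during → candidate.
Among candidates, earliest end is t=50 → teal_phase.

teal_phase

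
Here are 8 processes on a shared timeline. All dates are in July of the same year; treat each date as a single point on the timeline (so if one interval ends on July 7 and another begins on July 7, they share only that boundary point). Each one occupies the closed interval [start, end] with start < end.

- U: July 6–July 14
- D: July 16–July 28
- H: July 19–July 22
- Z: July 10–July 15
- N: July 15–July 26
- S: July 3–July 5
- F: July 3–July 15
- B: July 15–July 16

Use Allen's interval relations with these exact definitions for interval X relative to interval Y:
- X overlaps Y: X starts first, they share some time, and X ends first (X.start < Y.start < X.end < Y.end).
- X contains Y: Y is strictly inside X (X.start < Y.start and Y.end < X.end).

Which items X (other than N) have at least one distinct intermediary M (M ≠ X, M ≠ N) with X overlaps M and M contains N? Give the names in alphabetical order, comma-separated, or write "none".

none

Target N = [July 15, July 26].
Intermediaries M with M contains N: none.
Union: none.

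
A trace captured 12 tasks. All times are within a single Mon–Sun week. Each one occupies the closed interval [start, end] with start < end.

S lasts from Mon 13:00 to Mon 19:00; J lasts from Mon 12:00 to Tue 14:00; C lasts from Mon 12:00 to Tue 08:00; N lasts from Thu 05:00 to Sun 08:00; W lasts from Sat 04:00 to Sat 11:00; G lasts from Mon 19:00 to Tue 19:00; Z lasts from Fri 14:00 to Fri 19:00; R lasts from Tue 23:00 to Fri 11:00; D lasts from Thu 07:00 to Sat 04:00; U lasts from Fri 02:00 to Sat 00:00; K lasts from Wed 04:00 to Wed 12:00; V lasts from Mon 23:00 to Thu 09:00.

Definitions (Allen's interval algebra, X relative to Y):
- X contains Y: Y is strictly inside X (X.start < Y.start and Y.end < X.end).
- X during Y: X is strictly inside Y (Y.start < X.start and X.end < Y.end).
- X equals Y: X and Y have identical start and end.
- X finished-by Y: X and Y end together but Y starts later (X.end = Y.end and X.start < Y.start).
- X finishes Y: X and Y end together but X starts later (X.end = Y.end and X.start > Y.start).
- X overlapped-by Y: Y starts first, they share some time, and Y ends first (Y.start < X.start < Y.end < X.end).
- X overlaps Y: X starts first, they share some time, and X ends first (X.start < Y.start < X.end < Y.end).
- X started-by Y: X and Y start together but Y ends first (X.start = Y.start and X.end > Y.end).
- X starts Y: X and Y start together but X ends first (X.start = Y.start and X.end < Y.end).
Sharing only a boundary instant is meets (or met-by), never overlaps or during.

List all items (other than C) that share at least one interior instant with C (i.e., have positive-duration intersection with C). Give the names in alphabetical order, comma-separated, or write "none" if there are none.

Target C = [Mon 12:00, Tue 08:00].
D [Thu 07:00, Sat 04:00] → after → no.
G [Mon 19:00, Tue 19:00] → overlapped-by → yes.
J [Mon 12:00, Tue 14:00] → started-by → yes.
K [Wed 04:00, Wed 12:00] → after → no.
N [Thu 05:00, Sun 08:00] → after → no.
R [Tue 23:00, Fri 11:00] → after → no.
S [Mon 13:00, Mon 19:00] → during → yes.
U [Fri 02:00, Sat 00:00] → after → no.
V [Mon 23:00, Thu 09:00] → overlapped-by → yes.
W [Sat 04:00, Sat 11:00] → after → no.
Z [Fri 14:00, Fri 19:00] → after → no.
Result: G, J, S, V.

G, J, S, V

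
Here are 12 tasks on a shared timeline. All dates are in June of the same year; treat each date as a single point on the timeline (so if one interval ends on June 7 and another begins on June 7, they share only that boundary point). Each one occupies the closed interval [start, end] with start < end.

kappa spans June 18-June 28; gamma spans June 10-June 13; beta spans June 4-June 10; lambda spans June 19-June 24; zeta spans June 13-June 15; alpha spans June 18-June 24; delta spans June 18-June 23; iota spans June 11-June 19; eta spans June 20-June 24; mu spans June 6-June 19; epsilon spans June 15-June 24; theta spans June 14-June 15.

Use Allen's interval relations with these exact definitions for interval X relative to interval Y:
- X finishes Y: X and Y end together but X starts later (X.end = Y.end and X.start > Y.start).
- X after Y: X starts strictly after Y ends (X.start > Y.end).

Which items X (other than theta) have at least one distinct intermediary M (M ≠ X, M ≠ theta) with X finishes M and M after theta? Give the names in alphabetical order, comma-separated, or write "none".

Target theta = [June 14, June 15].
Intermediaries M with M after theta: alpha, delta, eta, kappa, lambda.
Via alpha — items with X finishes alpha: eta, lambda.
Via delta — items with X finishes delta: none.
Via eta — items with X finishes eta: none.
Via kappa — items with X finishes kappa: none.
Via lambda — items with X finishes lambda: eta.
Union: eta, lambda.

eta, lambda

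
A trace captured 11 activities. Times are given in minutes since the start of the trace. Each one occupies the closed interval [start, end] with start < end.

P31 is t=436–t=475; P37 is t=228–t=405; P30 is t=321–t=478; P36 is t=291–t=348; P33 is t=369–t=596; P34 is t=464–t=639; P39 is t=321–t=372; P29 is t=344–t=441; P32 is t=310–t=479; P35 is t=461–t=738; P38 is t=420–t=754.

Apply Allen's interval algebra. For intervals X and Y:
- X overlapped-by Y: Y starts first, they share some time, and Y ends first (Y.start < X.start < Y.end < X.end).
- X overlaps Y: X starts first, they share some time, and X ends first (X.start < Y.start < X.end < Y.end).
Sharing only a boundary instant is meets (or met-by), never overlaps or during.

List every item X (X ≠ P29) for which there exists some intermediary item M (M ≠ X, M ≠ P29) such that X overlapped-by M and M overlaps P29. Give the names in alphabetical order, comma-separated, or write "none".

Target P29 = [t=344, t=441].
Intermediaries M with M overlaps P29: P36, P37, P39.
Via P36 — items with X overlapped-by P36: P30, P32, P39.
Via P37 — items with X overlapped-by P37: P30, P32, P33.
Via P39 — items with X overlapped-by P39: P33.
Union: P30, P32, P33, P39.

P30, P32, P33, P39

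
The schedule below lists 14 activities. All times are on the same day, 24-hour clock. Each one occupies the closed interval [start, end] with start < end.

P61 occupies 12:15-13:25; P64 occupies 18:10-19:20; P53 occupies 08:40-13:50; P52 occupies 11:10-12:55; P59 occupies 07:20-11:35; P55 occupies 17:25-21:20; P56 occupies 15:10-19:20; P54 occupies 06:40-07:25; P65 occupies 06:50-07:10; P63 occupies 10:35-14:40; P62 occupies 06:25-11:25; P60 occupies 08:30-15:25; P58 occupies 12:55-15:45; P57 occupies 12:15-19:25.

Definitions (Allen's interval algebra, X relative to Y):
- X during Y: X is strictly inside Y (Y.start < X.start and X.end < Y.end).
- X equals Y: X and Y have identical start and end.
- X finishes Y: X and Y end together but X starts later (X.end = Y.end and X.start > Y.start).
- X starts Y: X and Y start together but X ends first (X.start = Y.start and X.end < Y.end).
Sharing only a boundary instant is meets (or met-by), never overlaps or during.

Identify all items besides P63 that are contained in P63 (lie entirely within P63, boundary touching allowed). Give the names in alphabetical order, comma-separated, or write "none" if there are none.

P52, P61

Target P63 = [10:35, 14:40].
P52 [11:10, 12:55] → during → yes.
P53 [08:40, 13:50] → overlaps → no.
P54 [06:40, 07:25] → before → no.
P55 [17:25, 21:20] → after → no.
P56 [15:10, 19:20] → after → no.
P57 [12:15, 19:25] → overlapped-by → no.
P58 [12:55, 15:45] → overlapped-by → no.
P59 [07:20, 11:35] → overlaps → no.
P60 [08:30, 15:25] → contains → no.
P61 [12:15, 13:25] → during → yes.
P62 [06:25, 11:25] → overlaps → no.
P64 [18:10, 19:20] → after → no.
P65 [06:50, 07:10] → before → no.
Result: P52, P61.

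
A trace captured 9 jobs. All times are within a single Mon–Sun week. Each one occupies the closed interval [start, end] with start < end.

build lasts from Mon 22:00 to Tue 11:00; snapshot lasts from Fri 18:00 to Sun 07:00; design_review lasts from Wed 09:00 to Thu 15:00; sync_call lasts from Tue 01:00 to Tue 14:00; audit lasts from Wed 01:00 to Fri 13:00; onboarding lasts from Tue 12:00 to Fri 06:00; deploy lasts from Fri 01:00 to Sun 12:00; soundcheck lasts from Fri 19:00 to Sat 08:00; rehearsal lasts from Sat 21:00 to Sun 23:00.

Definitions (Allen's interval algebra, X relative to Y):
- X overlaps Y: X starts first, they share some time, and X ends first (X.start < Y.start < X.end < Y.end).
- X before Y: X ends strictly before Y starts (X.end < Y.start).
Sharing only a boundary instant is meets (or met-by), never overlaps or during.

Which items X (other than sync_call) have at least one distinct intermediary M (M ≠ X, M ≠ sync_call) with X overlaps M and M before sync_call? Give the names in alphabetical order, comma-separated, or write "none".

none

Target sync_call = [Tue 01:00, Tue 14:00].
Intermediaries M with M before sync_call: none.
Union: none.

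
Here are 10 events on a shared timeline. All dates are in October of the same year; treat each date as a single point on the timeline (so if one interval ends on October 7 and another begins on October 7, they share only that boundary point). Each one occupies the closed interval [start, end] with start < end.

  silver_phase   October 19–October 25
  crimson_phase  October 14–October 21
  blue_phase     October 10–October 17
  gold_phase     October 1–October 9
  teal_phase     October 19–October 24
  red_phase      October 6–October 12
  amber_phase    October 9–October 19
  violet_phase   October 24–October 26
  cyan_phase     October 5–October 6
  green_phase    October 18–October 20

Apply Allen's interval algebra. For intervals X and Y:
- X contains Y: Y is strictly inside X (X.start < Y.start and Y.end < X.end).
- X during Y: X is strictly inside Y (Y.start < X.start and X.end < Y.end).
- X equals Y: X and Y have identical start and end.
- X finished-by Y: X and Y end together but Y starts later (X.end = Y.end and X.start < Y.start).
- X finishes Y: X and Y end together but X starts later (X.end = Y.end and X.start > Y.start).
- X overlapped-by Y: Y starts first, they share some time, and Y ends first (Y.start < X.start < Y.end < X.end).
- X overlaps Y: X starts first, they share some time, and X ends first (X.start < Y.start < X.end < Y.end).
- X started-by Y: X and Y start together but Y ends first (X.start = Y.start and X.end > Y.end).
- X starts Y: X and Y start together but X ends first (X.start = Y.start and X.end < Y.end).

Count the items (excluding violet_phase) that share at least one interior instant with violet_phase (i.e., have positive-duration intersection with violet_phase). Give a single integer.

Target violet_phase = [October 24, October 26].
amber_phase [October 9, October 19] → before → no.
blue_phase [October 10, October 17] → before → no.
crimson_phase [October 14, October 21] → before → no.
cyan_phase [October 5, October 6] → before → no.
gold_phase [October 1, October 9] → before → no.
green_phase [October 18, October 20] → before → no.
red_phase [October 6, October 12] → before → no.
silver_phase [October 19, October 25] → overlaps → counts.
teal_phase [October 19, October 24] → meets → no.
Total: 1.

1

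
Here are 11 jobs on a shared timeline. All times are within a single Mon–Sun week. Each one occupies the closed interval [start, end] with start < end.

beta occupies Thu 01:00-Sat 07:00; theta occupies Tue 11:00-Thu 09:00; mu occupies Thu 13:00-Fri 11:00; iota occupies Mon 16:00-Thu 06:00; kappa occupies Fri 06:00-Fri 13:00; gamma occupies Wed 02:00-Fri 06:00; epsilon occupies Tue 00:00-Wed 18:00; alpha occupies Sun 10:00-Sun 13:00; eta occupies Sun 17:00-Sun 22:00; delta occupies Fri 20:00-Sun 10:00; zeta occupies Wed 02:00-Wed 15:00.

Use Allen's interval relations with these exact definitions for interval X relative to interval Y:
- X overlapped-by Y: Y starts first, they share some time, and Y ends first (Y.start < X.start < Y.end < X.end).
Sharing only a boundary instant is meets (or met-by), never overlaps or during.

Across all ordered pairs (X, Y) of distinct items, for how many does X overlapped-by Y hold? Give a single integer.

11

Checking all 110 ordered pairs for relation 'overlapped-by'; matching pairs in alphabetical order:
(beta, gamma): beta overlapped-by gamma ✓
(beta, iota): beta overlapped-by iota ✓
(beta, theta): beta overlapped-by theta ✓
(delta, beta): delta overlapped-by beta ✓
(gamma, epsilon): gamma overlapped-by epsilon ✓
(gamma, iota): gamma overlapped-by iota ✓
(gamma, theta): gamma overlapped-by theta ✓
(kappa, mu): kappa overlapped-by mu ✓
(mu, gamma): mu overlapped-by gamma ✓
(theta, epsilon): theta overlapped-by epsilon ✓
(theta, iota): theta overlapped-by iota ✓
Count: 11.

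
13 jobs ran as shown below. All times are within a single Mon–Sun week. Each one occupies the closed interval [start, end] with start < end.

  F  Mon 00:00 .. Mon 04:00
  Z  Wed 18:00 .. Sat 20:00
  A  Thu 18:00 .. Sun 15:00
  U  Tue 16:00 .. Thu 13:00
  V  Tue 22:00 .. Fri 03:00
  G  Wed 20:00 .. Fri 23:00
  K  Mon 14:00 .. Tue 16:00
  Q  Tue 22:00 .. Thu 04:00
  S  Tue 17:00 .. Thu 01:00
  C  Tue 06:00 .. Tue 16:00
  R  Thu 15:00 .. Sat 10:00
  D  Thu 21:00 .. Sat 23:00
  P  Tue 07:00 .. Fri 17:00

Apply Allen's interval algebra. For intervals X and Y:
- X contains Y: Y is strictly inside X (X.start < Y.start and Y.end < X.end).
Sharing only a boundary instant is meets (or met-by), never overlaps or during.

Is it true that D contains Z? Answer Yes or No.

No

D = [Thu 21:00, Sat 23:00], Z = [Wed 18:00, Sat 20:00].
Actual relation of D to Z: overlapped-by.
Asked whether 'contains' holds → No.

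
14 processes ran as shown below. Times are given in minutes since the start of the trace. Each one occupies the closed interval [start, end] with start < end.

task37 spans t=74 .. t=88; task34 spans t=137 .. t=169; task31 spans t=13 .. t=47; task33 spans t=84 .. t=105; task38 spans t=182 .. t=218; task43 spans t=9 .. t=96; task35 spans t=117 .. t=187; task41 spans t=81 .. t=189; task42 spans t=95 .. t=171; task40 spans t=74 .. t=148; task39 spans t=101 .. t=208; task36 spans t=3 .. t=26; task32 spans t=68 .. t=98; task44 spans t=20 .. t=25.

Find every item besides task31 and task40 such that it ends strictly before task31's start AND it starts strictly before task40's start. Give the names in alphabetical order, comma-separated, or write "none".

none

Conditions: its end is strictly before task31's start (X.end < t=13) AND its start is strictly before task40's start (X.start < t=74).
task32: end t=98 < t=13? ✗; start t=68 < t=74? ✓ → no.
task33: end t=105 < t=13? ✗; start t=84 < t=74? ✗ → no.
task34: end t=169 < t=13? ✗; start t=137 < t=74? ✗ → no.
task35: end t=187 < t=13? ✗; start t=117 < t=74? ✗ → no.
task36: end t=26 < t=13? ✗; start t=3 < t=74? ✓ → no.
task37: end t=88 < t=13? ✗; start t=74 < t=74? ✗ → no.
task38: end t=218 < t=13? ✗; start t=182 < t=74? ✗ → no.
task39: end t=208 < t=13? ✗; start t=101 < t=74? ✗ → no.
task41: end t=189 < t=13? ✗; start t=81 < t=74? ✗ → no.
task42: end t=171 < t=13? ✗; start t=95 < t=74? ✗ → no.
task43: end t=96 < t=13? ✗; start t=9 < t=74? ✓ → no.
task44: end t=25 < t=13? ✗; start t=20 < t=74? ✓ → no.
Result: none.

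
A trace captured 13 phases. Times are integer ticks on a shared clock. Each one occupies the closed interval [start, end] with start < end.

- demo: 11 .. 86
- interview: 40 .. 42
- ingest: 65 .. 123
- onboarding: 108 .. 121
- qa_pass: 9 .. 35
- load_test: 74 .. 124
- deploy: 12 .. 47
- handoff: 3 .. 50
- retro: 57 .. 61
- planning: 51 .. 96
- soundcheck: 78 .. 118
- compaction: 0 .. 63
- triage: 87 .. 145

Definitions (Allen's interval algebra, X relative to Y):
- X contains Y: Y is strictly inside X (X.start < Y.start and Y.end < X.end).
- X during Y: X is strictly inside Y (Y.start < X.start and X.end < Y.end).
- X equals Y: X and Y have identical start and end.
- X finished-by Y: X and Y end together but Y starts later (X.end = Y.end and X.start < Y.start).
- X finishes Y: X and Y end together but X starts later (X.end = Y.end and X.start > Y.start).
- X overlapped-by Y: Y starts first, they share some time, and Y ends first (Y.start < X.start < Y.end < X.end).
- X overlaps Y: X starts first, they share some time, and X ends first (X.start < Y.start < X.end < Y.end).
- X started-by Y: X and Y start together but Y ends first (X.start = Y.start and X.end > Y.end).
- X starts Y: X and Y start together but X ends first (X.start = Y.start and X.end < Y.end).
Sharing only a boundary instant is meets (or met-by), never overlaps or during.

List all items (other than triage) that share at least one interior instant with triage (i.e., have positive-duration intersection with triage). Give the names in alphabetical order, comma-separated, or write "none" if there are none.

ingest, load_test, onboarding, planning, soundcheck

Target triage = [87, 145].
compaction [0, 63] → before → no.
demo [11, 86] → before → no.
deploy [12, 47] → before → no.
handoff [3, 50] → before → no.
ingest [65, 123] → overlaps → yes.
interview [40, 42] → before → no.
load_test [74, 124] → overlaps → yes.
onboarding [108, 121] → during → yes.
planning [51, 96] → overlaps → yes.
qa_pass [9, 35] → before → no.
retro [57, 61] → before → no.
soundcheck [78, 118] → overlaps → yes.
Result: ingest, load_test, onboarding, planning, soundcheck.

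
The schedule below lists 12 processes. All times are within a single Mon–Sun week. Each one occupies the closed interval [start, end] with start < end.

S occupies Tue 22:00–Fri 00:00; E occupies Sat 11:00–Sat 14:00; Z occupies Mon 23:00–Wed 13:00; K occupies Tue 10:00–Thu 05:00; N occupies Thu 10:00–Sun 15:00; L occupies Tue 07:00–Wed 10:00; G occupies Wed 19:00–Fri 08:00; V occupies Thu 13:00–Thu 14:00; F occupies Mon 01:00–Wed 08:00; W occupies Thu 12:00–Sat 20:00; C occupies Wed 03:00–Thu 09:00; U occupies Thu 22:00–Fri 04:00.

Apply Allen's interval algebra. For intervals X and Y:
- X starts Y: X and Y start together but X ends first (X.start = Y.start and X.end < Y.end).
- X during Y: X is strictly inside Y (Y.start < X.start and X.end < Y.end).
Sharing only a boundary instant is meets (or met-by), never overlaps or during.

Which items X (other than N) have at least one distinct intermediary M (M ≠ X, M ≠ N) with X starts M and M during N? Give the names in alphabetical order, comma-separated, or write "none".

Target N = [Thu 10:00, Sun 15:00].
Intermediaries M with M during N: E, U, V, W.
Via E — items with X starts E: none.
Via U — items with X starts U: none.
Via V — items with X starts V: none.
Via W — items with X starts W: none.
Union: none.

none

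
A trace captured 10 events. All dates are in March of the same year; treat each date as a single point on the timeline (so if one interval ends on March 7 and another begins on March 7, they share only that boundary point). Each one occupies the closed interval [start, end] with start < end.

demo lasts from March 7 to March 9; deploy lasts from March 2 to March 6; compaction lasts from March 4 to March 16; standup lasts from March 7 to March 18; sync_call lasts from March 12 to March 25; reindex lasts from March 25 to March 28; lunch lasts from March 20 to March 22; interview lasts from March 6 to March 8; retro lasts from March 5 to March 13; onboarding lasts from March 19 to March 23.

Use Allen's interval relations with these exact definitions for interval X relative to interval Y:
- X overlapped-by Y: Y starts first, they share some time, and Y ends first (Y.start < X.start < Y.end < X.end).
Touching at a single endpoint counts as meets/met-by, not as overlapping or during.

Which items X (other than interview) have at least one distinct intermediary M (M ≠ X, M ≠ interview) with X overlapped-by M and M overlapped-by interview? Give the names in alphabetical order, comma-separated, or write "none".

Target interview = [March 6, March 8].
Intermediaries M with M overlapped-by interview: demo, standup.
Via demo — items with X overlapped-by demo: none.
Via standup — items with X overlapped-by standup: sync_call.
Union: sync_call.

sync_call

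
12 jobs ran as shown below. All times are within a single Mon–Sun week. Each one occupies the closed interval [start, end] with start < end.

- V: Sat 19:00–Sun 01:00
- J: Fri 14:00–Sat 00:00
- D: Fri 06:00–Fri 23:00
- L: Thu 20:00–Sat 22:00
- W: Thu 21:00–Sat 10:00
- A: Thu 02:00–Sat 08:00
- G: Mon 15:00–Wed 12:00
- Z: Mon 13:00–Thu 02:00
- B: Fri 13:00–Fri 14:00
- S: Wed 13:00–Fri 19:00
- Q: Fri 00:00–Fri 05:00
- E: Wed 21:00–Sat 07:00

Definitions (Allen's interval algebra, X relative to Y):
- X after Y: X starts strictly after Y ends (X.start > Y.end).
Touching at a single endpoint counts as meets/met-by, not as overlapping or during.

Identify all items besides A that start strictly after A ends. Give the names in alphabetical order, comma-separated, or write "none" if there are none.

V

Target A = [Thu 02:00, Sat 08:00].
B [Fri 13:00, Fri 14:00] → during → no.
D [Fri 06:00, Fri 23:00] → during → no.
E [Wed 21:00, Sat 07:00] → overlaps → no.
G [Mon 15:00, Wed 12:00] → before → no.
J [Fri 14:00, Sat 00:00] → during → no.
L [Thu 20:00, Sat 22:00] → overlapped-by → no.
Q [Fri 00:00, Fri 05:00] → during → no.
S [Wed 13:00, Fri 19:00] → overlaps → no.
V [Sat 19:00, Sun 01:00] → after → yes.
W [Thu 21:00, Sat 10:00] → overlapped-by → no.
Z [Mon 13:00, Thu 02:00] → meets → no.
Result: V.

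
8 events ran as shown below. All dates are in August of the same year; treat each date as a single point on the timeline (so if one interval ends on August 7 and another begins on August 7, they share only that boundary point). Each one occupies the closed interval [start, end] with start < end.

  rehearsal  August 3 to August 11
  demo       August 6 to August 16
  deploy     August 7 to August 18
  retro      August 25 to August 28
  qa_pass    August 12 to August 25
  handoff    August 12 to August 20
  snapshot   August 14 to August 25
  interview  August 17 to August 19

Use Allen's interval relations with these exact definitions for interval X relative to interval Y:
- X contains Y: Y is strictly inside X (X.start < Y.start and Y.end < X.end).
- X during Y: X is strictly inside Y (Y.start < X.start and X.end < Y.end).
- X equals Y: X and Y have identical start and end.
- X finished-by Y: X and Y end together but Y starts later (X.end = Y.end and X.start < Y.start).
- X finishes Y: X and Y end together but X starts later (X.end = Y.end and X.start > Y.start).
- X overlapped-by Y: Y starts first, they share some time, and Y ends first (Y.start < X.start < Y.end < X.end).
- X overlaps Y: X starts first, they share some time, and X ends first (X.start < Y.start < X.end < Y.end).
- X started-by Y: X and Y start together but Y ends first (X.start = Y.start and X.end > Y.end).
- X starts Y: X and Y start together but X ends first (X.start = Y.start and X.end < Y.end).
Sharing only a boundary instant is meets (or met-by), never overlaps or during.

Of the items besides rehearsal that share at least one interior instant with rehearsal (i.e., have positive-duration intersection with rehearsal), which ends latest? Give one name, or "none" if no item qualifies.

Target rehearsal = [August 3, August 11].
demo [August 6, August 16] → overlapped-by → candidate.
deploy [August 7, August 18] → overlapped-by → candidate.
handoff [August 12, August 20] → after → excluded.
interview [August 17, August 19] → after → excluded.
qa_pass [August 12, August 25] → after → excluded.
retro [August 25, August 28] → after → excluded.
snapshot [August 14, August 25] → after → excluded.
Among candidates, latest end is August 18 → deploy.

deploy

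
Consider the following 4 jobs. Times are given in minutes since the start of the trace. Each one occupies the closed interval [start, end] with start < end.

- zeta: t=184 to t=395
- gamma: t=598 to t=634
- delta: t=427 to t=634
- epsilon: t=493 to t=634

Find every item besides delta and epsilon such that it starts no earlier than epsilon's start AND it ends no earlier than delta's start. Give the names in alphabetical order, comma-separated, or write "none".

gamma

Conditions: its start is no earlier than epsilon's start (X.start >= t=493) AND its end is no earlier than delta's start (X.end >= t=427).
gamma: start t=598 >= t=493? ✓; end t=634 >= t=427? ✓ → yes.
zeta: start t=184 >= t=493? ✗; end t=395 >= t=427? ✗ → no.
Result: gamma.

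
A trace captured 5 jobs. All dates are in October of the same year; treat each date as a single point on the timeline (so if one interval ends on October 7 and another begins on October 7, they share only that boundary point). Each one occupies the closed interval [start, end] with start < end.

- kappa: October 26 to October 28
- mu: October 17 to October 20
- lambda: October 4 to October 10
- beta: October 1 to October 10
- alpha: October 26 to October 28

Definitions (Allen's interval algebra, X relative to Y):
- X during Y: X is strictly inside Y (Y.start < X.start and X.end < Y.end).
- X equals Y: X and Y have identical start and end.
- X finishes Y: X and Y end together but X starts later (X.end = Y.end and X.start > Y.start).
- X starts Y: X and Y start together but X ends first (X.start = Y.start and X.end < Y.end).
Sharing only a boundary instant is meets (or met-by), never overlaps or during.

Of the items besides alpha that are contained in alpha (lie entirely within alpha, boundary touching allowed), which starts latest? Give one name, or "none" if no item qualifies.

kappa

Target alpha = [October 26, October 28].
beta [October 1, October 10] → before → excluded.
kappa [October 26, October 28] → equals → candidate.
lambda [October 4, October 10] → before → excluded.
mu [October 17, October 20] → before → excluded.
Among candidates, latest start is October 26 → kappa.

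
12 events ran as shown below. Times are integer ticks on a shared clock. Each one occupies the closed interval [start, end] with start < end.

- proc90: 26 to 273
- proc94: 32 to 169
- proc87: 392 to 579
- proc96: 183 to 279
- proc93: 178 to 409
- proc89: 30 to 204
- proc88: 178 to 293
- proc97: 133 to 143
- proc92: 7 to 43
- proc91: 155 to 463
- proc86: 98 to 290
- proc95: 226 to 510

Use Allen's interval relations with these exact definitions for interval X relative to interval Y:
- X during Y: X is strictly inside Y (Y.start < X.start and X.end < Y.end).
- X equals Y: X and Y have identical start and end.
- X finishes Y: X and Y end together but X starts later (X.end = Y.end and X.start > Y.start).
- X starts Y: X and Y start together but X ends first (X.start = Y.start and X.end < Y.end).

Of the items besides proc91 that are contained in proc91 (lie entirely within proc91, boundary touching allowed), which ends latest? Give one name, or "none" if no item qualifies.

proc93

Target proc91 = [155, 463].
proc86 [98, 290] → overlaps → excluded.
proc87 [392, 579] → overlapped-by → excluded.
proc88 [178, 293] → during → candidate.
proc89 [30, 204] → overlaps → excluded.
proc90 [26, 273] → overlaps → excluded.
proc92 [7, 43] → before → excluded.
proc93 [178, 409] → during → candidate.
proc94 [32, 169] → overlaps → excluded.
proc95 [226, 510] → overlapped-by → excluded.
proc96 [183, 279] → during → candidate.
proc97 [133, 143] → before → excluded.
Among candidates, latest end is 409 → proc93.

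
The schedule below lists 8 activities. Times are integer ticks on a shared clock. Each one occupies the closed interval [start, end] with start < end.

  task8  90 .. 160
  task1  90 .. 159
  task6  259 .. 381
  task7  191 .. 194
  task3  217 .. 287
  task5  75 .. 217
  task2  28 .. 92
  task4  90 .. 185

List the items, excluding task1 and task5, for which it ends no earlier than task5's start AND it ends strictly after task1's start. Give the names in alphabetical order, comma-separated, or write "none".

task2, task3, task4, task6, task7, task8

Conditions: its end is no earlier than task5's start (X.end >= 75) AND its end is strictly after task1's start (X.end > 90).
task2: end 92 >= 75? ✓; end 92 > 90? ✓ → yes.
task3: end 287 >= 75? ✓; end 287 > 90? ✓ → yes.
task4: end 185 >= 75? ✓; end 185 > 90? ✓ → yes.
task6: end 381 >= 75? ✓; end 381 > 90? ✓ → yes.
task7: end 194 >= 75? ✓; end 194 > 90? ✓ → yes.
task8: end 160 >= 75? ✓; end 160 > 90? ✓ → yes.
Result: task2, task3, task4, task6, task7, task8.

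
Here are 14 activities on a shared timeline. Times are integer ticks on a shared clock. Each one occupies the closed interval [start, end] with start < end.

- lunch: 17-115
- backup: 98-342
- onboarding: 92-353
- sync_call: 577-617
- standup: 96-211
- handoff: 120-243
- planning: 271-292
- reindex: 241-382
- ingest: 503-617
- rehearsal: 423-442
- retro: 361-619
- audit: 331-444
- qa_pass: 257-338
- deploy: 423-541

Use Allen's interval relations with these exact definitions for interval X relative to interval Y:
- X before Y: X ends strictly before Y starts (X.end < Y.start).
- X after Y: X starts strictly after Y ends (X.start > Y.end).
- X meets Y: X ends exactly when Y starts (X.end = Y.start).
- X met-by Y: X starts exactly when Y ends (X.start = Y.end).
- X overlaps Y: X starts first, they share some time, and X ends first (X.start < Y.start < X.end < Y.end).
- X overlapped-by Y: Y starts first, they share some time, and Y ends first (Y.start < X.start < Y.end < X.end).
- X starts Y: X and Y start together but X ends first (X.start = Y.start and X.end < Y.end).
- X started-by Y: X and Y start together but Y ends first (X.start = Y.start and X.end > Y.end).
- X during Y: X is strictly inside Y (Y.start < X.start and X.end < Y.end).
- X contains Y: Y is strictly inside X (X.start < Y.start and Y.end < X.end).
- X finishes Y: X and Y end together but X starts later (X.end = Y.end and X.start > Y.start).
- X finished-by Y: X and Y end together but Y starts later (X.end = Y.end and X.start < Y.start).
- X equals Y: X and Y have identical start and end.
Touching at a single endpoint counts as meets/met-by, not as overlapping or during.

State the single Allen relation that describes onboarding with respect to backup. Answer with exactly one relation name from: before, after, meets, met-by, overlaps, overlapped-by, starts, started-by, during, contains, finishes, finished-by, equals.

contains

onboarding = [92, 353]; backup = [98, 342].
Compare endpoints: onboarding.start < backup.start, onboarding.start < backup.end, onboarding.end > backup.start, onboarding.end > backup.end.
That pattern is 'contains'.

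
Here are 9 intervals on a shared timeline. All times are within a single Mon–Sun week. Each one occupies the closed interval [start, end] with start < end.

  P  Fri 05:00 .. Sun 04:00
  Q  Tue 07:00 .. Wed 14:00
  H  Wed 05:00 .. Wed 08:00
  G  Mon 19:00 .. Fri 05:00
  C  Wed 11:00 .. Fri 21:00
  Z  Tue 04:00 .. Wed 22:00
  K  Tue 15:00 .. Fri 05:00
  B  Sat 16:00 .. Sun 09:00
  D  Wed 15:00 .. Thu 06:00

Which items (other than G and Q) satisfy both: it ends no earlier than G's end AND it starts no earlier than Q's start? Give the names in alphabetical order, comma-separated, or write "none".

Conditions: its end is no earlier than G's end (X.end >= Fri 05:00) AND its start is no earlier than Q's start (X.start >= Tue 07:00).
B: end Sun 09:00 >= Fri 05:00? ✓; start Sat 16:00 >= Tue 07:00? ✓ → yes.
C: end Fri 21:00 >= Fri 05:00? ✓; start Wed 11:00 >= Tue 07:00? ✓ → yes.
D: end Thu 06:00 >= Fri 05:00? ✗; start Wed 15:00 >= Tue 07:00? ✓ → no.
H: end Wed 08:00 >= Fri 05:00? ✗; start Wed 05:00 >= Tue 07:00? ✓ → no.
K: end Fri 05:00 >= Fri 05:00? ✓; start Tue 15:00 >= Tue 07:00? ✓ → yes.
P: end Sun 04:00 >= Fri 05:00? ✓; start Fri 05:00 >= Tue 07:00? ✓ → yes.
Z: end Wed 22:00 >= Fri 05:00? ✗; start Tue 04:00 >= Tue 07:00? ✗ → no.
Result: B, C, K, P.

B, C, K, P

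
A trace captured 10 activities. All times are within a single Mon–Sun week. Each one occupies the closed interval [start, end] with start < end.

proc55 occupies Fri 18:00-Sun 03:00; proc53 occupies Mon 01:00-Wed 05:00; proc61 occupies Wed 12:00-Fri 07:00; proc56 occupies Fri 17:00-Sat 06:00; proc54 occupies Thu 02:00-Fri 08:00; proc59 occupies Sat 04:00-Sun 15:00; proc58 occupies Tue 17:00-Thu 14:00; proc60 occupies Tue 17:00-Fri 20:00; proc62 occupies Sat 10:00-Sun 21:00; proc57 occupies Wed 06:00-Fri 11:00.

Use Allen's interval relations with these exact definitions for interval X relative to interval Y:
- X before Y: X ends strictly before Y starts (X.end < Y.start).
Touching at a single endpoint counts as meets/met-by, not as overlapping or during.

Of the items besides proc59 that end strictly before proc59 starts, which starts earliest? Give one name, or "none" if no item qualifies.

proc53

Target proc59 = [Sat 04:00, Sun 15:00].
proc53 [Mon 01:00, Wed 05:00] → before → candidate.
proc54 [Thu 02:00, Fri 08:00] → before → candidate.
proc55 [Fri 18:00, Sun 03:00] → overlaps → excluded.
proc56 [Fri 17:00, Sat 06:00] → overlaps → excluded.
proc57 [Wed 06:00, Fri 11:00] → before → candidate.
proc58 [Tue 17:00, Thu 14:00] → before → candidate.
proc60 [Tue 17:00, Fri 20:00] → before → candidate.
proc61 [Wed 12:00, Fri 07:00] → before → candidate.
proc62 [Sat 10:00, Sun 21:00] → overlapped-by → excluded.
Among candidates, earliest start is Mon 01:00 → proc53.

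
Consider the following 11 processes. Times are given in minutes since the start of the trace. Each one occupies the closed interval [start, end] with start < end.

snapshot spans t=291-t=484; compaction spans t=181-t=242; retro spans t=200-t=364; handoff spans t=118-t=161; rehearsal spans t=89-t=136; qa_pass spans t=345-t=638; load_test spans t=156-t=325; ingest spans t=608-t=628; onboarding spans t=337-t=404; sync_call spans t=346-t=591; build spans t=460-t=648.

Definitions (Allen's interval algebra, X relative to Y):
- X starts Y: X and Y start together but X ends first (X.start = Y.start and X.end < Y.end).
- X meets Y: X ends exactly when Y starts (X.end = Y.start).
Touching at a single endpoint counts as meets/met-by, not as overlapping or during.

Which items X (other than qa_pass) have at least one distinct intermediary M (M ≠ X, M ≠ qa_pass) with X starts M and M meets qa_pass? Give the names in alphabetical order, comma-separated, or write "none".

none

Target qa_pass = [t=345, t=638].
Intermediaries M with M meets qa_pass: none.
Union: none.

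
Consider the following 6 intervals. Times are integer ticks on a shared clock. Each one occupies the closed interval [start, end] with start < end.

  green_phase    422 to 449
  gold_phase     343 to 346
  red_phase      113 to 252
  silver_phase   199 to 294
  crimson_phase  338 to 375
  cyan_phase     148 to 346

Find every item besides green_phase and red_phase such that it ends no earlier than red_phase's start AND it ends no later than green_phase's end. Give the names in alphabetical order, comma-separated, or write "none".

Conditions: its end is no earlier than red_phase's start (X.end >= 113) AND its end is no later than green_phase's end (X.end <= 449).
crimson_phase: end 375 >= 113? ✓; end 375 <= 449? ✓ → yes.
cyan_phase: end 346 >= 113? ✓; end 346 <= 449? ✓ → yes.
gold_phase: end 346 >= 113? ✓; end 346 <= 449? ✓ → yes.
silver_phase: end 294 >= 113? ✓; end 294 <= 449? ✓ → yes.
Result: crimson_phase, cyan_phase, gold_phase, silver_phase.

crimson_phase, cyan_phase, gold_phase, silver_phase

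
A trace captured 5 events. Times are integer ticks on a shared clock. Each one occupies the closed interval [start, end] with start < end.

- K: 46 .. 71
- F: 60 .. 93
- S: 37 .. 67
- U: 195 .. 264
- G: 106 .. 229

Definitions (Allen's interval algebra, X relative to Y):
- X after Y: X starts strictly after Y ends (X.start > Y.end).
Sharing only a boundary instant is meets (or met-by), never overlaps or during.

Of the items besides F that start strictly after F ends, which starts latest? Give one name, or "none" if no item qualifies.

Target F = [60, 93].
G [106, 229] → after → candidate.
K [46, 71] → overlaps → excluded.
S [37, 67] → overlaps → excluded.
U [195, 264] → after → candidate.
Among candidates, latest start is 195 → U.

U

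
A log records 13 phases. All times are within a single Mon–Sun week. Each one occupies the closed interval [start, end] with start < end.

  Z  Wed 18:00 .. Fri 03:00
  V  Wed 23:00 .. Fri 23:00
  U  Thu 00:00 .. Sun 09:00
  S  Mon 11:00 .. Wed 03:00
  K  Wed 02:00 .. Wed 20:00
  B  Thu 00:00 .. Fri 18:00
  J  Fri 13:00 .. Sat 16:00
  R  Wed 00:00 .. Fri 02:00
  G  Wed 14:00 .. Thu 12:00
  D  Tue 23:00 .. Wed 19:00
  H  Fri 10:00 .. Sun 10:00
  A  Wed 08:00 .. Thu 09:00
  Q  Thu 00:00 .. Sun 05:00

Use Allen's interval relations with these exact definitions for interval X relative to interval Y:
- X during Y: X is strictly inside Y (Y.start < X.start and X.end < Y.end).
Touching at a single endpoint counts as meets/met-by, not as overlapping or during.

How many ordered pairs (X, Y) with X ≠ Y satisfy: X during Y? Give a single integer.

7

Checking all 156 ordered pairs for relation 'during'; matching pairs in alphabetical order:
(A, R): A during R ✓
(B, V): B during V ✓
(G, R): G during R ✓
(J, H): J during H ✓
(J, Q): J during Q ✓
(J, U): J during U ✓
(K, R): K during R ✓
Count: 7.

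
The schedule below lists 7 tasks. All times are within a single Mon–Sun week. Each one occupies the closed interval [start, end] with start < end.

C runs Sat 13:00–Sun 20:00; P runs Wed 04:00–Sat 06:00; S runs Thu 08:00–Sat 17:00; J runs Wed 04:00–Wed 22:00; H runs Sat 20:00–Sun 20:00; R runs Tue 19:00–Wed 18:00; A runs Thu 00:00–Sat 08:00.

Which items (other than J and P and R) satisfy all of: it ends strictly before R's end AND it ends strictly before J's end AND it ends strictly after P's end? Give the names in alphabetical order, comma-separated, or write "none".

Conditions: its end is strictly before R's end (X.end < Wed 18:00) AND its end is strictly before J's end (X.end < Wed 22:00) AND its end is strictly after P's end (X.end > Sat 06:00).
A: end Sat 08:00 < Wed 18:00? ✗; end Sat 08:00 < Wed 22:00? ✗; end Sat 08:00 > Sat 06:00? ✓ → no.
C: end Sun 20:00 < Wed 18:00? ✗; end Sun 20:00 < Wed 22:00? ✗; end Sun 20:00 > Sat 06:00? ✓ → no.
H: end Sun 20:00 < Wed 18:00? ✗; end Sun 20:00 < Wed 22:00? ✗; end Sun 20:00 > Sat 06:00? ✓ → no.
S: end Sat 17:00 < Wed 18:00? ✗; end Sat 17:00 < Wed 22:00? ✗; end Sat 17:00 > Sat 06:00? ✓ → no.
Result: none.

none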